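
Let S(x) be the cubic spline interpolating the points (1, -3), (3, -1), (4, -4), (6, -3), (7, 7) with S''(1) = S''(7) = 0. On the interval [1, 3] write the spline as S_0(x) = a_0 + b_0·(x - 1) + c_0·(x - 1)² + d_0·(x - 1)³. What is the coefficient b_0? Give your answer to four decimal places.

2.3978

With M_i denoting the second derivative at x_i, h_i = 2, 1, 2, 1, and Δ_i = (y_(i+1) − y_i)/h_i = 1, -3, 1/2, 10:
  2·M_0 + 6·M_1 + 1·M_2 = 6(Δ_1 - Δ_0) = -24
  1·M_1 + 6·M_2 + 2·M_3 = 6(Δ_2 - Δ_1) = 21
  2·M_2 + 6·M_3 + 1·M_4 = 6(Δ_3 - Δ_2) = 57
Natural end conditions: M_0 = M_4 = 0.
Solving: M_0 = 0, M_1 = -130/31, M_2 = 36/31, M_3 = 565/62, M_4 = 0.
On [1, 3], with S_0(x) = a_0 + b_0·(x - 1) + c_0·(x - 1)² + d_0·(x - 1)³: c_0 = M_0/2 = 0, d_0 = (M_1 - M_0)/(6h_0) = -65/186, b_0 = Δ_0 - h_0(2M_0 + M_1)/6 = 223/93.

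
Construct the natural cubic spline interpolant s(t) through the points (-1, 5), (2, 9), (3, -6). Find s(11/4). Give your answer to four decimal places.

Put M_i = s'' at the i-th knot. Here h = (3, 1) and Δ = (4/3, -15), so the interior equations h_(i-1)·M_(i-1) + 2(h_(i-1)+h_i)·M_i + h_i·M_(i+1) = 6(Δ_i − Δ_(i-1)) read
  3·M_0 + 8·M_1 + 1·M_2 = 6(Δ_1 - Δ_0) = -98
Natural end conditions: M_0 = M_2 = 0.
Hence M_0 = 0, M_1 = -49/4, M_2 = 0.
On [2, 3], s(t) = 9 - 131/12·(t - 2) - 49/8·(t - 2)² + 49/24·(t - 2)³.
With (t - 2) = 3/4: s(11/4) = -907/512.

-1.7715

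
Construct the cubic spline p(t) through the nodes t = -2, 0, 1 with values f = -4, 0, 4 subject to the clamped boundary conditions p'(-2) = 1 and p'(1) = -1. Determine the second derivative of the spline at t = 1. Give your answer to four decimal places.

Write M_i for p''(x_i). With h_i = 2, 1 and divided differences Δ_i = 2, 4, the continuity of p' gives the tridiagonal system
  2·M_0 + 6·M_1 + 1·M_2 = 6(Δ_1 - Δ_0) = 12
Clamped end conditions give two more equations: 2h_0·M_0 + h_0·M_1 = 6(Δ_0 - p'(-2)) = 6 and h_1·M_1 + 2h_1·M_2 = 6(p'(1) - Δ_1) = -30.
Forward elimination and back-substitution give M_0 = -7/6, M_1 = 16/3, M_2 = -53/3.

-17.6667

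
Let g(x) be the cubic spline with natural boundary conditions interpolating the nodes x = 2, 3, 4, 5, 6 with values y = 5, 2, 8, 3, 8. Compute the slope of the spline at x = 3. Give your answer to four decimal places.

3.7500

Put M_i = g'' at the i-th knot. Here h = (1, 1, 1, 1) and Δ = (-3, 6, -5, 5), so the interior equations h_(i-1)·M_(i-1) + 2(h_(i-1)+h_i)·M_i + h_i·M_(i+1) = 6(Δ_i − Δ_(i-1)) read
  1·M_0 + 4·M_1 + 1·M_2 = 6(Δ_1 - Δ_0) = 54
  1·M_1 + 4·M_2 + 1·M_3 = 6(Δ_2 - Δ_1) = -66
  1·M_2 + 4·M_3 + 1·M_4 = 6(Δ_3 - Δ_2) = 60
Natural end conditions: M_0 = M_4 = 0.
Hence M_0 = 0, M_1 = 81/4, M_2 = -27, M_3 = 87/4, M_4 = 0.
On [3, 4], g'(x) = b_1 + 2c_1·(x - 3) + 3d_1·(x - 3)² with b_1 = Δ_1 - h_1(2M_1 + M_2)/6 = 15/4, c_1 = M_1/2 = 81/8, d_1 = (M_2 - M_1)/(6h_1) = -63/8. So g'(3) = 15/4.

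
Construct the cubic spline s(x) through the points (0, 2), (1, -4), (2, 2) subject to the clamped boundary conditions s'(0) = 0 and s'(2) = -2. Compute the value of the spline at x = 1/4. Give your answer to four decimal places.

Write M_i for s''(x_i). With h_i = 1, 1 and divided differences Δ_i = -6, 6, the continuity of s' gives the tridiagonal system
  1·M_0 + 4·M_1 + 1·M_2 = 6(Δ_1 - Δ_0) = 72
Clamped end conditions give two more equations: 2h_0·M_0 + h_0·M_1 = 6(Δ_0 - s'(0)) = -36 and h_1·M_1 + 2h_1·M_2 = 6(s'(2) - Δ_1) = -48.
Solving: M_0 = -37, M_1 = 38, M_2 = -43.
On [0, 1], s(x) = 2 + 0·x - 37/2·x² + 25/2·x³.
With x = 1/4: s(1/4) = 133/128.

1.0391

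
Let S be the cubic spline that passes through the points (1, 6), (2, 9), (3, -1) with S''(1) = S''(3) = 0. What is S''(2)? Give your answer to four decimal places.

Let σ_i = S''(x_i). Step sizes h_i = 1, 1; slopes of the chords Δ_i = (y_(i+1) - y_i)/h_i = 3, -10.
  1·σ_0 + 4·σ_1 + 1·σ_2 = 6(Δ_1 - Δ_0) = -78
Natural end conditions: σ_0 = σ_2 = 0.
Forward elimination and back-substitution give σ_0 = 0, σ_1 = -39/2, σ_2 = 0.

-19.5000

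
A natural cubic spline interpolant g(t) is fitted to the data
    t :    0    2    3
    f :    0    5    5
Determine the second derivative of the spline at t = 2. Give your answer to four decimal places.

Let M_i = g''(x_i). Step sizes h_i = 2, 1; slopes of the chords Δ_i = (y_(i+1) - y_i)/h_i = 5/2, 0.
  2·M_0 + 6·M_1 + 1·M_2 = 6(Δ_1 - Δ_0) = -15
Natural end conditions: M_0 = M_2 = 0.
Hence M_0 = 0, M_1 = -5/2, M_2 = 0.

-2.5000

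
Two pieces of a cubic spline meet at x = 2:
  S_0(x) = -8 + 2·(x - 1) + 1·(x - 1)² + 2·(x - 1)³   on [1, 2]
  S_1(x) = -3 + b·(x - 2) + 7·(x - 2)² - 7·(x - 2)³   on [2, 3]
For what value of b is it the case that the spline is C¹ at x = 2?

S_0'(x) = 2 + 2·(x - 1) + 6·(x - 1)², so S_0'(2) = 10. On the right, S_1'(2) = b, so b = 10.

10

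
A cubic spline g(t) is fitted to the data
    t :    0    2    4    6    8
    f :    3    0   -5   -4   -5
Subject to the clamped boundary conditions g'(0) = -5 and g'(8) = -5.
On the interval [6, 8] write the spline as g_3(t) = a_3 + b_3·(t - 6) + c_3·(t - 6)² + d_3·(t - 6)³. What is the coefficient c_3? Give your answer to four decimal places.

0.1071

Put m_i = g'' at the i-th knot. Here h = (2, 2, 2, 2) and Δ = (-3/2, -5/2, 1/2, -1/2), so the interior equations h_(i-1)·m_(i-1) + 2(h_(i-1)+h_i)·m_i + h_i·m_(i+1) = 6(Δ_i − Δ_(i-1)) read
  2·m_0 + 8·m_1 + 2·m_2 = 6(Δ_1 - Δ_0) = -6
  2·m_1 + 8·m_2 + 2·m_3 = 6(Δ_2 - Δ_1) = 18
  2·m_2 + 8·m_3 + 2·m_4 = 6(Δ_3 - Δ_2) = -6
Clamped end conditions give two more equations: 2h_0·m_0 + h_0·m_1 = 6(Δ_0 - g'(0)) = 21 and h_3·m_3 + 2h_3·m_4 = 6(g'(8) - Δ_3) = -27.
Hence m_0 = 48/7, m_1 = -45/14, m_2 = 3, m_3 = 3/14, m_4 = -48/7.
On [6, 8], with g_3(t) = a_3 + b_3·(t - 6) + c_3·(t - 6)² + d_3·(t - 6)³: c_3 = m_3/2 = 3/28, d_3 = (m_4 - m_3)/(6h_3) = -33/56, b_3 = Δ_3 - h_3(2m_3 + m_4)/6 = 23/14.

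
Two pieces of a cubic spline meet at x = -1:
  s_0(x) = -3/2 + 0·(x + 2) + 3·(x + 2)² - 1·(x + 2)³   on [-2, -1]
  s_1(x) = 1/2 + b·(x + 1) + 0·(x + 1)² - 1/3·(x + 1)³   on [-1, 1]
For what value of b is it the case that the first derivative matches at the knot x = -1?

s_0'(x) = 0 + 6·(x + 2) - 3·(x + 2)², so s_0'(-1) = 3. On the right, s_1'(-1) = b, so b = 3.

3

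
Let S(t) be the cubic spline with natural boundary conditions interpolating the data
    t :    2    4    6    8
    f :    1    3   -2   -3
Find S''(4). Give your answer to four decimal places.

With M_i denoting the second derivative at x_i, h_i = 2, 2, 2, and Δ_i = (y_(i+1) − y_i)/h_i = 1, -5/2, -1/2:
  2·M_0 + 8·M_1 + 2·M_2 = 6(Δ_1 - Δ_0) = -21
  2·M_1 + 8·M_2 + 2·M_3 = 6(Δ_2 - Δ_1) = 12
Natural end conditions: M_0 = M_3 = 0.
Forward elimination and back-substitution give M_0 = 0, M_1 = -16/5, M_2 = 23/10, M_3 = 0.

-3.2000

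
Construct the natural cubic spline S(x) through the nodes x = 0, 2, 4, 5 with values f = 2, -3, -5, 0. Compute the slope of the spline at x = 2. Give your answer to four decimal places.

With M_i denoting the second derivative at x_i, h_i = 2, 2, 1, and Δ_i = (y_(i+1) − y_i)/h_i = -5/2, -1, 5:
  2·M_0 + 8·M_1 + 2·M_2 = 6(Δ_1 - Δ_0) = 9
  2·M_1 + 6·M_2 + 1·M_3 = 6(Δ_2 - Δ_1) = 36
Natural end conditions: M_0 = M_3 = 0.
Hence M_0 = 0, M_1 = -9/22, M_2 = 135/22, M_3 = 0.
On [2, 4], S'(x) = b_1 + 2c_1·(x - 2) + 3d_1·(x - 2)² with b_1 = Δ_1 - h_1(2M_1 + M_2)/6 = -61/22, c_1 = M_1/2 = -9/44, d_1 = (M_2 - M_1)/(6h_1) = 6/11. So S'(2) = -61/22.

-2.7727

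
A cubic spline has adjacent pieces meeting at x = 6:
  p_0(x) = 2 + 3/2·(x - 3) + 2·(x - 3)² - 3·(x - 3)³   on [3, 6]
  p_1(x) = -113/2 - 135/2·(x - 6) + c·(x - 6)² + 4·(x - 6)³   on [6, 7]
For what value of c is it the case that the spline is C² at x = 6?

-25

p_0''(x) = 4 - 18·(x - 3), so p_0''(6) = -50. On the right, p_1''(6) = 2c, so c = -25.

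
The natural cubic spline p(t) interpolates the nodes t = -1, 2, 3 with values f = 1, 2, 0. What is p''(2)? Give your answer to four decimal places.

-1.7500

With M_i denoting the second derivative at x_i, h_i = 3, 1, and Δ_i = (y_(i+1) − y_i)/h_i = 1/3, -2:
  3·M_0 + 8·M_1 + 1·M_2 = 6(Δ_1 - Δ_0) = -14
Natural end conditions: M_0 = M_2 = 0.
Solving: M_0 = 0, M_1 = -7/4, M_2 = 0.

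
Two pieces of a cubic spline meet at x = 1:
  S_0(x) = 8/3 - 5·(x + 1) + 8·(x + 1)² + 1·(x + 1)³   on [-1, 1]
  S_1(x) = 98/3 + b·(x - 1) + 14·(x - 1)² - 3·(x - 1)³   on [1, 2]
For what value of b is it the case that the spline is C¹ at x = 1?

S_0'(x) = -5 + 16·(x + 1) + 3·(x + 1)², so S_0'(1) = 39. On the right, S_1'(1) = b, so b = 39.

39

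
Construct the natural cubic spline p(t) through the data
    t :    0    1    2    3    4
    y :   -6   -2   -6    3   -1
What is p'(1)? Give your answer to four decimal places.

-2.6071

With σ_i denoting the second derivative at x_i, h_i = 1, 1, 1, 1, and Δ_i = (y_(i+1) − y_i)/h_i = 4, -4, 9, -4:
  1·σ_0 + 4·σ_1 + 1·σ_2 = 6(Δ_1 - Δ_0) = -48
  1·σ_1 + 4·σ_2 + 1·σ_3 = 6(Δ_2 - Δ_1) = 78
  1·σ_2 + 4·σ_3 + 1·σ_4 = 6(Δ_3 - Δ_2) = -78
Natural end conditions: σ_0 = σ_4 = 0.
Forward elimination and back-substitution give σ_0 = 0, σ_1 = -555/28, σ_2 = 219/7, σ_3 = -765/28, σ_4 = 0.
On [1, 2], p'(t) = b_1 + 2c_1·(t - 1) + 3d_1·(t - 1)² with b_1 = Δ_1 - h_1(2σ_1 + σ_2)/6 = -73/28, c_1 = σ_1/2 = -555/56, d_1 = (σ_2 - σ_1)/(6h_1) = 477/56. So p'(1) = -73/28.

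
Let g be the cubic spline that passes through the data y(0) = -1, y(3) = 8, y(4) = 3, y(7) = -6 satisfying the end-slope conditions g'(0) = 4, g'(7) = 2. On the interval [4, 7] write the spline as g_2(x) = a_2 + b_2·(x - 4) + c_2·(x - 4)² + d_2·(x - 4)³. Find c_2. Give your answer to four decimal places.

Put m_i = g'' at the i-th knot. Here h = (3, 1, 3) and Δ = (3, -5, -3), so the interior equations h_(i-1)·m_(i-1) + 2(h_(i-1)+h_i)·m_i + h_i·m_(i+1) = 6(Δ_i − Δ_(i-1)) read
  3·m_0 + 8·m_1 + 1·m_2 = 6(Δ_1 - Δ_0) = -48
  1·m_1 + 8·m_2 + 3·m_3 = 6(Δ_2 - Δ_1) = 12
Clamped end conditions give two more equations: 2h_0·m_0 + h_0·m_1 = 6(Δ_0 - g'(0)) = -6 and h_2·m_2 + 2h_2·m_3 = 6(g'(7) - Δ_2) = 30.
Solving: m_0 = 138/55, m_1 = -386/55, m_2 = 34/55, m_3 = 258/55.
On [4, 7], with g_2(x) = a_2 + b_2·(x - 4) + c_2·(x - 4)² + d_2·(x - 4)³: c_2 = m_2/2 = 17/55, d_2 = (m_3 - m_2)/(6h_2) = 112/495, b_2 = Δ_2 - h_2(2m_2 + m_3)/6 = -328/55.

0.3091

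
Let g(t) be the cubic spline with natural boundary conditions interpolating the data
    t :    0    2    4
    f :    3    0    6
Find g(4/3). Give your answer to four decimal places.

0.1667

Write σ_i for g''(x_i). With h_i = 2, 2 and divided differences Δ_i = -3/2, 3, the continuity of g' gives the tridiagonal system
  2·σ_0 + 8·σ_1 + 2·σ_2 = 6(Δ_1 - Δ_0) = 27
Natural end conditions: σ_0 = σ_2 = 0.
Solving: σ_0 = 0, σ_1 = 27/8, σ_2 = 0.
On [0, 2], g(t) = 3 - 21/8·t + 0·t² + 9/32·t³.
With t = 4/3: g(4/3) = 1/6.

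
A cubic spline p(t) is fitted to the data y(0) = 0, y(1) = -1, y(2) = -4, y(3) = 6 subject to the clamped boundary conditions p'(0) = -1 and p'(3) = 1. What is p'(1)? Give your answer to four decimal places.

Put M_i = p'' at the i-th knot. Here h = (1, 1, 1) and Δ = (-1, -3, 10), so the interior equations h_(i-1)·M_(i-1) + 2(h_(i-1)+h_i)·M_i + h_i·M_(i+1) = 6(Δ_i − Δ_(i-1)) read
  1·M_0 + 4·M_1 + 1·M_2 = 6(Δ_1 - Δ_0) = -12
  1·M_1 + 4·M_2 + 1·M_3 = 6(Δ_2 - Δ_1) = 78
Clamped end conditions give two more equations: 2h_0·M_0 + h_0·M_1 = 6(Δ_0 - p'(0)) = 0 and h_2·M_2 + 2h_2·M_3 = 6(p'(3) - Δ_2) = -54.
Solving the tridiagonal system: M_0 = 98/15, M_1 = -196/15, M_2 = 506/15, M_3 = -658/15.
On [1, 2], p'(t) = b_1 + 2c_1·(t - 1) + 3d_1·(t - 1)² with b_1 = Δ_1 - h_1(2M_1 + M_2)/6 = -64/15, c_1 = M_1/2 = -98/15, d_1 = (M_2 - M_1)/(6h_1) = 39/5. So p'(1) = -64/15.

-4.2667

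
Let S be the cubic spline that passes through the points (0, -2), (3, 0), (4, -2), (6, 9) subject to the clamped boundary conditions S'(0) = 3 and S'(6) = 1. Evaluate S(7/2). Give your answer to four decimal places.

-1.5670

Put M_i = S'' at the i-th knot. Here h = (3, 1, 2) and Δ = (2/3, -2, 11/2), so the interior equations h_(i-1)·M_(i-1) + 2(h_(i-1)+h_i)·M_i + h_i·M_(i+1) = 6(Δ_i − Δ_(i-1)) read
  3·M_0 + 8·M_1 + 1·M_2 = 6(Δ_1 - Δ_0) = -16
  1·M_1 + 6·M_2 + 2·M_3 = 6(Δ_2 - Δ_1) = 45
Clamped end conditions give two more equations: 2h_0·M_0 + h_0·M_1 = 6(Δ_0 - S'(0)) = -14 and h_2·M_2 + 2h_2·M_3 = 6(S'(6) - Δ_2) = -27.
Solving the tridiagonal system: M_0 = -29/42, M_1 = -23/7, M_2 = 173/14, M_3 = -181/14.
On [3, 4], S(x) = 0 - 83/28·(x - 3) - 23/14·(x - 3)² + 73/28·(x - 3)³.
With (x - 3) = 1/2: S(7/2) = -351/224.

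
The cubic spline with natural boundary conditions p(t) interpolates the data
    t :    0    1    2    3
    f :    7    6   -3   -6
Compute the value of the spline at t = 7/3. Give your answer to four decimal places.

With σ_i denoting the second derivative at x_i, h_i = 1, 1, 1, and Δ_i = (y_(i+1) − y_i)/h_i = -1, -9, -3:
  1·σ_0 + 4·σ_1 + 1·σ_2 = 6(Δ_1 - Δ_0) = -48
  1·σ_1 + 4·σ_2 + 1·σ_3 = 6(Δ_2 - Δ_1) = 36
Natural end conditions: σ_0 = σ_3 = 0.
Forward elimination and back-substitution give σ_0 = 0, σ_1 = -76/5, σ_2 = 64/5, σ_3 = 0.
On [2, 3], p(t) = -3 - 109/15·(t - 2) + 32/5·(t - 2)² - 32/15·(t - 2)³.
With (t - 2) = 1/3: p(7/3) = -388/81.

-4.7901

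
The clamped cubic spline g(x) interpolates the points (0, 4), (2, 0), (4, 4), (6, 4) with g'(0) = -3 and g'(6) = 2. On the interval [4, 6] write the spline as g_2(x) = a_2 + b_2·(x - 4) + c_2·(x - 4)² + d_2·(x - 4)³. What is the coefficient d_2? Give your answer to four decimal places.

Put m_i = g'' at the i-th knot. Here h = (2, 2, 2) and Δ = (-2, 2, 0), so the interior equations h_(i-1)·m_(i-1) + 2(h_(i-1)+h_i)·m_i + h_i·m_(i+1) = 6(Δ_i − Δ_(i-1)) read
  2·m_0 + 8·m_1 + 2·m_2 = 6(Δ_1 - Δ_0) = 24
  2·m_1 + 8·m_2 + 2·m_3 = 6(Δ_2 - Δ_1) = -12
Clamped end conditions give two more equations: 2h_0·m_0 + h_0·m_1 = 6(Δ_0 - g'(0)) = 6 and h_2·m_2 + 2h_2·m_3 = 6(g'(6) - Δ_2) = 12.
Hence m_0 = -8/15, m_1 = 61/15, m_2 = -56/15, m_3 = 73/15.
On [4, 6], with g_2(x) = a_2 + b_2·(x - 4) + c_2·(x - 4)² + d_2·(x - 4)³: c_2 = m_2/2 = -28/15, d_2 = (m_3 - m_2)/(6h_2) = 43/60, b_2 = Δ_2 - h_2(2m_2 + m_3)/6 = 13/15.

0.7167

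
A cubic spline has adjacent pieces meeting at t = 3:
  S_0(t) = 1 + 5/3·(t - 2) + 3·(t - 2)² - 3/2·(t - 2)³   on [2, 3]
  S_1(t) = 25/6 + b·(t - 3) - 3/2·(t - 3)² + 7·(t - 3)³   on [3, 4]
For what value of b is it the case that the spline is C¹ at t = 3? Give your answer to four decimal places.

S_0'(t) = 5/3 + 6·(t - 2) - 9/2·(t - 2)², so S_0'(3) = 19/6. On the right, S_1'(3) = b, so b = 19/6.

3.1667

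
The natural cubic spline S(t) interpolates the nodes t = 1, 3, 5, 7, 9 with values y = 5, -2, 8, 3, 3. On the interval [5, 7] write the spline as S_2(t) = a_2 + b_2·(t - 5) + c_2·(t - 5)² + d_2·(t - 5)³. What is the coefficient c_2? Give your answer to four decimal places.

Let m_i = S''(x_i). Step sizes h_i = 2, 2, 2, 2; slopes of the chords Δ_i = (y_(i+1) - y_i)/h_i = -7/2, 5, -5/2, 0.
  2·m_0 + 8·m_1 + 2·m_2 = 6(Δ_1 - Δ_0) = 51
  2·m_1 + 8·m_2 + 2·m_3 = 6(Δ_2 - Δ_1) = -45
  2·m_2 + 8·m_3 + 2·m_4 = 6(Δ_3 - Δ_2) = 15
Natural end conditions: m_0 = m_4 = 0.
Solving the tridiagonal system: m_0 = 0, m_1 = 60/7, m_2 = -123/14, m_3 = 57/14, m_4 = 0.
On [5, 7], with S_2(t) = a_2 + b_2·(t - 5) + c_2·(t - 5)² + d_2·(t - 5)³: c_2 = m_2/2 = -123/28, d_2 = (m_3 - m_2)/(6h_2) = 15/14, b_2 = Δ_2 - h_2(2m_2 + m_3)/6 = 2.

-4.3929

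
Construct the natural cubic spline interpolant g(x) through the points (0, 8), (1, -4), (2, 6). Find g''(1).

33

With M_i denoting the second derivative at x_i, h_i = 1, 1, and Δ_i = (y_(i+1) − y_i)/h_i = -12, 10:
  1·M_0 + 4·M_1 + 1·M_2 = 6(Δ_1 - Δ_0) = 132
Natural end conditions: M_0 = M_2 = 0.
Hence M_0 = 0, M_1 = 33, M_2 = 0.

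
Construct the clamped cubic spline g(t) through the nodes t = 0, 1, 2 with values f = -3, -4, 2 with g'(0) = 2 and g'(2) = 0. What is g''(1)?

Write M_i for g''(x_i). With h_i = 1, 1 and divided differences Δ_i = -1, 6, the continuity of g' gives the tridiagonal system
  1·M_0 + 4·M_1 + 1·M_2 = 6(Δ_1 - Δ_0) = 42
Clamped end conditions give two more equations: 2h_0·M_0 + h_0·M_1 = 6(Δ_0 - g'(0)) = -18 and h_1·M_1 + 2h_1·M_2 = 6(g'(2) - Δ_1) = -36.
Forward elimination and back-substitution give M_0 = -41/2, M_1 = 23, M_2 = -59/2.

23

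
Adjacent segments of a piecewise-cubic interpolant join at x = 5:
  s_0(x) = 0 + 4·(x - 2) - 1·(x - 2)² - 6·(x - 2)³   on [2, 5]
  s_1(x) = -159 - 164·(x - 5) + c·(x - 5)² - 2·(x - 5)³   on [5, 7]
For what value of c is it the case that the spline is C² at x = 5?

s_0''(x) = -2 - 36·(x - 2), so s_0''(5) = -110. On the right, s_1''(5) = 2c, so c = -55.

-55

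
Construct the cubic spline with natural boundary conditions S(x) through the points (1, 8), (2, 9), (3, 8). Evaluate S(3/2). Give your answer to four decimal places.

8.6875

Write M_i for S''(x_i). With h_i = 1, 1 and divided differences Δ_i = 1, -1, the continuity of S' gives the tridiagonal system
  1·M_0 + 4·M_1 + 1·M_2 = 6(Δ_1 - Δ_0) = -12
Natural end conditions: M_0 = M_2 = 0.
Solving the tridiagonal system: M_0 = 0, M_1 = -3, M_2 = 0.
On [1, 2], S(x) = 8 + 3/2·(x - 1) + 0·(x - 1)² - 1/2·(x - 1)³.
With (x - 1) = 1/2: S(3/2) = 139/16.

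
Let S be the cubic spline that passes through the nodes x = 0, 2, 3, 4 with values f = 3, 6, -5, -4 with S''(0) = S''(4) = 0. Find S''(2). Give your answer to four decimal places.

With m_i denoting the second derivative at x_i, h_i = 2, 1, 1, and Δ_i = (y_(i+1) − y_i)/h_i = 3/2, -11, 1:
  2·m_0 + 6·m_1 + 1·m_2 = 6(Δ_1 - Δ_0) = -75
  1·m_1 + 4·m_2 + 1·m_3 = 6(Δ_2 - Δ_1) = 72
Natural end conditions: m_0 = m_3 = 0.
Hence m_0 = 0, m_1 = -372/23, m_2 = 507/23, m_3 = 0.

-16.1739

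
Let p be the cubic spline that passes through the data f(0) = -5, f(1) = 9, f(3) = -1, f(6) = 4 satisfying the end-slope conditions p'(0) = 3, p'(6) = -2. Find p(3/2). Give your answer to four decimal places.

11.3158

Put M_i = p'' at the i-th knot. Here h = (1, 2, 3) and Δ = (14, -5, 5/3), so the interior equations h_(i-1)·M_(i-1) + 2(h_(i-1)+h_i)·M_i + h_i·M_(i+1) = 6(Δ_i − Δ_(i-1)) read
  1·M_0 + 6·M_1 + 2·M_2 = 6(Δ_1 - Δ_0) = -114
  2·M_1 + 10·M_2 + 3·M_3 = 6(Δ_2 - Δ_1) = 40
Clamped end conditions give two more equations: 2h_0·M_0 + h_0·M_1 = 6(Δ_0 - p'(0)) = 66 and h_2·M_2 + 2h_2·M_3 = 6(p'(6) - Δ_2) = -22.
Forward elimination and back-substitution give M_0 = 2782/57, M_1 = -1802/57, M_2 = 766/57, M_3 = -592/57.
On [1, 3], p(t) = 9 + 661/57·(t - 1) - 901/57·(t - 1)² + 214/57·(t - 1)³.
With (t - 1) = 1/2: p(3/2) = 215/19.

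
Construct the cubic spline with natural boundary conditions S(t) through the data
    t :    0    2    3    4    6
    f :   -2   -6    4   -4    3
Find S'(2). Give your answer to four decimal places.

9.9848

Let m_i = S''(x_i). Step sizes h_i = 2, 1, 1, 2; slopes of the chords Δ_i = (y_(i+1) - y_i)/h_i = -2, 10, -8, 7/2.
  2·m_0 + 6·m_1 + 1·m_2 = 6(Δ_1 - Δ_0) = 72
  1·m_1 + 4·m_2 + 1·m_3 = 6(Δ_2 - Δ_1) = -108
  1·m_2 + 6·m_3 + 2·m_4 = 6(Δ_3 - Δ_2) = 69
Natural end conditions: m_0 = m_4 = 0.
Solving: m_0 = 0, m_1 = 791/44, m_2 = -789/22, m_3 = 769/44, m_4 = 0.
On [2, 3], S'(t) = b_1 + 2c_1·(t - 2) + 3d_1·(t - 2)² with b_1 = Δ_1 - h_1(2m_1 + m_2)/6 = 659/66, c_1 = m_1/2 = 791/88, d_1 = (m_2 - m_1)/(6h_1) = -2369/264. So S'(2) = 659/66.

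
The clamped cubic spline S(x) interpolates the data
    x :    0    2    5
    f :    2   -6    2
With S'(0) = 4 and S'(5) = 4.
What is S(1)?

0

Put M_i = S'' at the i-th knot. Here h = (2, 3) and Δ = (-4, 8/3), so the interior equations h_(i-1)·M_(i-1) + 2(h_(i-1)+h_i)·M_i + h_i·M_(i+1) = 6(Δ_i − Δ_(i-1)) read
  2·M_0 + 10·M_1 + 3·M_2 = 6(Δ_1 - Δ_0) = 40
Clamped end conditions give two more equations: 2h_0·M_0 + h_0·M_1 = 6(Δ_0 - S'(0)) = -48 and h_1·M_1 + 2h_1·M_2 = 6(S'(5) - Δ_1) = 8.
Forward elimination and back-substitution give M_0 = -16, M_1 = 8, M_2 = -8/3.
On [0, 2], S(x) = 2 + 4·x - 8·x² + 2·x³.
With x = 1: S(1) = 0.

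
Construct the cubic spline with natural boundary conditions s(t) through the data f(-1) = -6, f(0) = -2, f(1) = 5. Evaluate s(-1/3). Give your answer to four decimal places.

With M_i denoting the second derivative at x_i, h_i = 1, 1, and Δ_i = (y_(i+1) − y_i)/h_i = 4, 7:
  1·M_0 + 4·M_1 + 1·M_2 = 6(Δ_1 - Δ_0) = 18
Natural end conditions: M_0 = M_2 = 0.
Solving the tridiagonal system: M_0 = 0, M_1 = 9/2, M_2 = 0.
On [-1, 0], s(t) = -6 + 13/4·(t + 1) + 0·(t + 1)² + 3/4·(t + 1)³.
With (t + 1) = 2/3: s(-1/3) = -65/18.

-3.6111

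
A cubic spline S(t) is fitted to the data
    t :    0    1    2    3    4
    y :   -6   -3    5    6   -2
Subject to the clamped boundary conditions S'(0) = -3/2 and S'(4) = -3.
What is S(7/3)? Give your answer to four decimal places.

Write M_i for S''(x_i). With h_i = 1, 1, 1, 1 and divided differences Δ_i = 3, 8, 1, -8, the continuity of S' gives the tridiagonal system
  1·M_0 + 4·M_1 + 1·M_2 = 6(Δ_1 - Δ_0) = 30
  1·M_1 + 4·M_2 + 1·M_3 = 6(Δ_2 - Δ_1) = -42
  1·M_2 + 4·M_3 + 1·M_4 = 6(Δ_3 - Δ_2) = -54
Clamped end conditions give two more equations: 2h_0·M_0 + h_0·M_1 = 6(Δ_0 - S'(0)) = 27 and h_3·M_3 + 2h_3·M_4 = 6(S'(4) - Δ_3) = 30.
Forward elimination and back-substitution give M_0 = 561/56, M_1 = 195/28, M_2 = -63/8, M_3 = -489/28, M_4 = 1329/56.
On [2, 3], S(t) = 5 + 183/28·(t - 2) - 63/16·(t - 2)² - 179/112·(t - 2)³.
With (t - 2) = 1/3: S(7/3) = 10103/1512.

6.6819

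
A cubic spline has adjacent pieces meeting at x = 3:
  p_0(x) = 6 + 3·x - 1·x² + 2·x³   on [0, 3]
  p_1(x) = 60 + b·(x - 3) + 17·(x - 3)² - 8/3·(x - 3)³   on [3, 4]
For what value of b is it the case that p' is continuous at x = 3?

51

p_0'(x) = 3 - 2·x + 6·x², so p_0'(3) = 51. On the right, p_1'(3) = b, so b = 51.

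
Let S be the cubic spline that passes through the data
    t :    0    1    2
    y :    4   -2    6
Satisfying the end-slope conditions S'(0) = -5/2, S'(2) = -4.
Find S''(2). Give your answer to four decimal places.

-57.7500

Write M_i for S''(x_i). With h_i = 1, 1 and divided differences Δ_i = -6, 8, the continuity of S' gives the tridiagonal system
  1·M_0 + 4·M_1 + 1·M_2 = 6(Δ_1 - Δ_0) = 84
Clamped end conditions give two more equations: 2h_0·M_0 + h_0·M_1 = 6(Δ_0 - S'(0)) = -21 and h_1·M_1 + 2h_1·M_2 = 6(S'(2) - Δ_1) = -72.
Forward elimination and back-substitution give M_0 = -129/4, M_1 = 87/2, M_2 = -231/4.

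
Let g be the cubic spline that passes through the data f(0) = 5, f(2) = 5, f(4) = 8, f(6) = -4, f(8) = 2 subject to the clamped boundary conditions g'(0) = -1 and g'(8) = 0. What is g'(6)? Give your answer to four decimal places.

With M_i denoting the second derivative at x_i, h_i = 2, 2, 2, 2, and Δ_i = (y_(i+1) − y_i)/h_i = 0, 3/2, -6, 3:
  2·M_0 + 8·M_1 + 2·M_2 = 6(Δ_1 - Δ_0) = 9
  2·M_1 + 8·M_2 + 2·M_3 = 6(Δ_2 - Δ_1) = -45
  2·M_2 + 8·M_3 + 2·M_4 = 6(Δ_3 - Δ_2) = 54
Clamped end conditions give two more equations: 2h_0·M_0 + h_0·M_1 = 6(Δ_0 - g'(0)) = 6 and h_3·M_3 + 2h_3·M_4 = 6(g'(8) - Δ_3) = -18.
Forward elimination and back-substitution give M_0 = -31/112, M_1 = 199/56, M_2 = -151/16, M_3 = 655/56, M_4 = -1159/112.
On [6, 8], g'(t) = b_3 + 2c_3·(t - 6) + 3d_3·(t - 6)² with b_3 = Δ_3 - h_3(2M_3 + M_4)/6 = -151/112, c_3 = M_3/2 = 655/112, d_3 = (M_4 - M_3)/(6h_3) = -823/448. So g'(6) = -151/112.

-1.3482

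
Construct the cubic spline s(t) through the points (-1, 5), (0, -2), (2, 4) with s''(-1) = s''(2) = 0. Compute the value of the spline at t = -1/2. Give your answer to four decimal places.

Put m_i = s'' at the i-th knot. Here h = (1, 2) and Δ = (-7, 3), so the interior equations h_(i-1)·m_(i-1) + 2(h_(i-1)+h_i)·m_i + h_i·m_(i+1) = 6(Δ_i − Δ_(i-1)) read
  1·m_0 + 6·m_1 + 2·m_2 = 6(Δ_1 - Δ_0) = 60
Natural end conditions: m_0 = m_2 = 0.
Solving the tridiagonal system: m_0 = 0, m_1 = 10, m_2 = 0.
On [-1, 0], s(t) = 5 - 26/3·(t + 1) + 0·(t + 1)² + 5/3·(t + 1)³.
With (t + 1) = 1/2: s(-1/2) = 7/8.

0.8750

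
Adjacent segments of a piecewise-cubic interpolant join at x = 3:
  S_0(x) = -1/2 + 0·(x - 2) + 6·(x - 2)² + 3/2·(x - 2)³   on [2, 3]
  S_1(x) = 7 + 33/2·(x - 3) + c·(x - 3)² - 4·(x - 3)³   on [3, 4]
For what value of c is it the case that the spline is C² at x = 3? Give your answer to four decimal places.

10.5000

S_0''(x) = 12 + 9·(x - 2), so S_0''(3) = 21. On the right, S_1''(3) = 2c, so c = 21/2.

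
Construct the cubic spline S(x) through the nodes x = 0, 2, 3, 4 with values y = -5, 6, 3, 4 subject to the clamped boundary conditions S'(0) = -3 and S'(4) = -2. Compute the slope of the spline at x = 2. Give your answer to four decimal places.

Let M_i = S''(x_i). Step sizes h_i = 2, 1, 1; slopes of the chords Δ_i = (y_(i+1) - y_i)/h_i = 11/2, -3, 1.
  2·M_0 + 6·M_1 + 1·M_2 = 6(Δ_1 - Δ_0) = -51
  1·M_1 + 4·M_2 + 1·M_3 = 6(Δ_2 - Δ_1) = 24
Clamped end conditions give two more equations: 2h_0·M_0 + h_0·M_1 = 6(Δ_0 - S'(0)) = 51 and h_2·M_2 + 2h_2·M_3 = 6(S'(4) - Δ_2) = -18.
Solving the tridiagonal system: M_0 = 481/22, M_1 = -401/22, M_2 = 161/11, M_3 = -359/22.
On [2, 3], S'(x) = b_1 + 2c_1·(x - 2) + 3d_1·(x - 2)² with b_1 = Δ_1 - h_1(2M_1 + M_2)/6 = 7/11, c_1 = M_1/2 = -401/44, d_1 = (M_2 - M_1)/(6h_1) = 241/44. So S'(2) = 7/11.

0.6364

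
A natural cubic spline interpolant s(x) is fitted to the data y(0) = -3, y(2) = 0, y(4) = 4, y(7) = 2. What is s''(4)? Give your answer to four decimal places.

-1.7632

With σ_i denoting the second derivative at x_i, h_i = 2, 2, 3, and Δ_i = (y_(i+1) − y_i)/h_i = 3/2, 2, -2/3:
  2·σ_0 + 8·σ_1 + 2·σ_2 = 6(Δ_1 - Δ_0) = 3
  2·σ_1 + 10·σ_2 + 3·σ_3 = 6(Δ_2 - Δ_1) = -16
Natural end conditions: σ_0 = σ_3 = 0.
Solving: σ_0 = 0, σ_1 = 31/38, σ_2 = -67/38, σ_3 = 0.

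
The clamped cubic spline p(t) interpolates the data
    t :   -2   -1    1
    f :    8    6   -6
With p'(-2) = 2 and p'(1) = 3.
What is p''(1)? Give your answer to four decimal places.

17.8333

With m_i denoting the second derivative at x_i, h_i = 1, 2, and Δ_i = (y_(i+1) − y_i)/h_i = -2, -6:
  1·m_0 + 6·m_1 + 2·m_2 = 6(Δ_1 - Δ_0) = -24
Clamped end conditions give two more equations: 2h_0·m_0 + h_0·m_1 = 6(Δ_0 - p'(-2)) = -24 and h_1·m_1 + 2h_1·m_2 = 6(p'(1) - Δ_1) = 54.
Solving: m_0 = -23/3, m_1 = -26/3, m_2 = 107/6.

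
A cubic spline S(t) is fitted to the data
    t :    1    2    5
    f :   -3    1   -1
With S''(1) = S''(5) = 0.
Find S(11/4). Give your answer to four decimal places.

Let M_i = S''(x_i). Step sizes h_i = 1, 3; slopes of the chords Δ_i = (y_(i+1) - y_i)/h_i = 4, -2/3.
  1·M_0 + 8·M_1 + 3·M_2 = 6(Δ_1 - Δ_0) = -28
Natural end conditions: M_0 = M_2 = 0.
Forward elimination and back-substitution give M_0 = 0, M_1 = -7/2, M_2 = 0.
On [2, 5], S(t) = 1 + 17/6·(t - 2) - 7/4·(t - 2)² + 7/36·(t - 2)³.
With (t - 2) = 3/4: S(11/4) = 569/256.

2.2227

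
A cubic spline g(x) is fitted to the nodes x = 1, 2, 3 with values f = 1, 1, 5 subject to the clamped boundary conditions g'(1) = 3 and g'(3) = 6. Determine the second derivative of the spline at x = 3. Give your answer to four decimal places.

1.5000

Write M_i for g''(x_i). With h_i = 1, 1 and divided differences Δ_i = 0, 4, the continuity of g' gives the tridiagonal system
  1·M_0 + 4·M_1 + 1·M_2 = 6(Δ_1 - Δ_0) = 24
Clamped end conditions give two more equations: 2h_0·M_0 + h_0·M_1 = 6(Δ_0 - g'(1)) = -18 and h_1·M_1 + 2h_1·M_2 = 6(g'(3) - Δ_1) = 12.
Solving: M_0 = -27/2, M_1 = 9, M_2 = 3/2.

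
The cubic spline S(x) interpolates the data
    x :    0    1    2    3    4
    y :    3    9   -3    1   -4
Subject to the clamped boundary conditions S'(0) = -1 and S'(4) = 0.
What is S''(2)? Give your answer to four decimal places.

44.5000

Put M_i = S'' at the i-th knot. Here h = (1, 1, 1, 1) and Δ = (6, -12, 4, -5), so the interior equations h_(i-1)·M_(i-1) + 2(h_(i-1)+h_i)·M_i + h_i·M_(i+1) = 6(Δ_i − Δ_(i-1)) read
  1·M_0 + 4·M_1 + 1·M_2 = 6(Δ_1 - Δ_0) = -108
  1·M_1 + 4·M_2 + 1·M_3 = 6(Δ_2 - Δ_1) = 96
  1·M_2 + 4·M_3 + 1·M_4 = 6(Δ_3 - Δ_2) = -54
Clamped end conditions give two more equations: 2h_0·M_0 + h_0·M_1 = 6(Δ_0 - S'(0)) = 42 and h_3·M_3 + 2h_3·M_4 = 6(S'(4) - Δ_3) = 30.
Solving the tridiagonal system: M_0 = 641/14, M_1 = -347/7, M_2 = 89/2, M_3 = -227/7, M_4 = 437/14.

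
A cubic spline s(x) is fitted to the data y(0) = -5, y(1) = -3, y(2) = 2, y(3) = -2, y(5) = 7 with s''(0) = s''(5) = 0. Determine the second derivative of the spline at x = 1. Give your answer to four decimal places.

9.1744

Put m_i = s'' at the i-th knot. Here h = (1, 1, 1, 2) and Δ = (2, 5, -4, 9/2), so the interior equations h_(i-1)·m_(i-1) + 2(h_(i-1)+h_i)·m_i + h_i·m_(i+1) = 6(Δ_i − Δ_(i-1)) read
  1·m_0 + 4·m_1 + 1·m_2 = 6(Δ_1 - Δ_0) = 18
  1·m_1 + 4·m_2 + 1·m_3 = 6(Δ_2 - Δ_1) = -54
  1·m_2 + 6·m_3 + 2·m_4 = 6(Δ_3 - Δ_2) = 51
Natural end conditions: m_0 = m_4 = 0.
Hence m_0 = 0, m_1 = 789/86, m_2 = -804/43, m_3 = 999/86, m_4 = 0.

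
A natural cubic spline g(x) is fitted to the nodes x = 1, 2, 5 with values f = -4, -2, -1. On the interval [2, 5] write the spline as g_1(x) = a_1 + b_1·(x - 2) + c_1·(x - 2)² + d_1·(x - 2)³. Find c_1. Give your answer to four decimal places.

Write M_i for g''(x_i). With h_i = 1, 3 and divided differences Δ_i = 2, 1/3, the continuity of g' gives the tridiagonal system
  1·M_0 + 8·M_1 + 3·M_2 = 6(Δ_1 - Δ_0) = -10
Natural end conditions: M_0 = M_2 = 0.
Hence M_0 = 0, M_1 = -5/4, M_2 = 0.
On [2, 5], with g_1(x) = a_1 + b_1·(x - 2) + c_1·(x - 2)² + d_1·(x - 2)³: c_1 = M_1/2 = -5/8, d_1 = (M_2 - M_1)/(6h_1) = 5/72, b_1 = Δ_1 - h_1(2M_1 + M_2)/6 = 19/12.

-0.6250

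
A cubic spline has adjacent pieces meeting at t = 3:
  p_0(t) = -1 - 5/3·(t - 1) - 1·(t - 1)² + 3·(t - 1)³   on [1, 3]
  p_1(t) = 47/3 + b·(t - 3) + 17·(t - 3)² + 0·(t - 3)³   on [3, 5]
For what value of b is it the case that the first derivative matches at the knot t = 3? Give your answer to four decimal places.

30.3333

p_0'(t) = -5/3 - 2·(t - 1) + 9·(t - 1)², so p_0'(3) = 91/3. On the right, p_1'(3) = b, so b = 91/3.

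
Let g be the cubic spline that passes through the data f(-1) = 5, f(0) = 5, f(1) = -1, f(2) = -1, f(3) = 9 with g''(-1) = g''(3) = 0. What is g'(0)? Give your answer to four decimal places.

-3.7143

Put m_i = g'' at the i-th knot. Here h = (1, 1, 1, 1) and Δ = (0, -6, 0, 10), so the interior equations h_(i-1)·m_(i-1) + 2(h_(i-1)+h_i)·m_i + h_i·m_(i+1) = 6(Δ_i − Δ_(i-1)) read
  1·m_0 + 4·m_1 + 1·m_2 = 6(Δ_1 - Δ_0) = -36
  1·m_1 + 4·m_2 + 1·m_3 = 6(Δ_2 - Δ_1) = 36
  1·m_2 + 4·m_3 + 1·m_4 = 6(Δ_3 - Δ_2) = 60
Natural end conditions: m_0 = m_4 = 0.
Solving: m_0 = 0, m_1 = -78/7, m_2 = 60/7, m_3 = 90/7, m_4 = 0.
On [0, 1], g'(x) = b_1 + 2c_1·x + 3d_1·x² with b_1 = Δ_1 - h_1(2m_1 + m_2)/6 = -26/7, c_1 = m_1/2 = -39/7, d_1 = (m_2 - m_1)/(6h_1) = 23/7. So g'(0) = -26/7.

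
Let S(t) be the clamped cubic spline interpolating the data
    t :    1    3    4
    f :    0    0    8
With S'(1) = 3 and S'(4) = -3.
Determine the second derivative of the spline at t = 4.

Let M_i = S''(x_i). Step sizes h_i = 2, 1; slopes of the chords Δ_i = (y_(i+1) - y_i)/h_i = 0, 8.
  2·M_0 + 6·M_1 + 1·M_2 = 6(Δ_1 - Δ_0) = 48
Clamped end conditions give two more equations: 2h_0·M_0 + h_0·M_1 = 6(Δ_0 - S'(1)) = -18 and h_1·M_1 + 2h_1·M_2 = 6(S'(4) - Δ_1) = -66.
Hence M_0 = -29/2, M_1 = 20, M_2 = -43.

-43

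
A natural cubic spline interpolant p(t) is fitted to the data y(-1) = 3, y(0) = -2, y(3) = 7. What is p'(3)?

Let m_i = p''(x_i). Step sizes h_i = 1, 3; slopes of the chords Δ_i = (y_(i+1) - y_i)/h_i = -5, 3.
  1·m_0 + 8·m_1 + 3·m_2 = 6(Δ_1 - Δ_0) = 48
Natural end conditions: m_0 = m_2 = 0.
Forward elimination and back-substitution give m_0 = 0, m_1 = 6, m_2 = 0.
On [0, 3], p'(t) = b_1 + 2c_1·t + 3d_1·t² with b_1 = Δ_1 - h_1(2m_1 + m_2)/6 = -3, c_1 = m_1/2 = 3, d_1 = (m_2 - m_1)/(6h_1) = -1/3. So p'(3) = 6.

6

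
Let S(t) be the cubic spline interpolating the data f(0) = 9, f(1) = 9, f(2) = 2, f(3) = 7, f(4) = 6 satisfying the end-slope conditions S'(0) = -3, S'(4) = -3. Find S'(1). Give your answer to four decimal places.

-4.1250

Put M_i = S'' at the i-th knot. Here h = (1, 1, 1, 1) and Δ = (0, -7, 5, -1), so the interior equations h_(i-1)·M_(i-1) + 2(h_(i-1)+h_i)·M_i + h_i·M_(i+1) = 6(Δ_i − Δ_(i-1)) read
  1·M_0 + 4·M_1 + 1·M_2 = 6(Δ_1 - Δ_0) = -42
  1·M_1 + 4·M_2 + 1·M_3 = 6(Δ_2 - Δ_1) = 72
  1·M_2 + 4·M_3 + 1·M_4 = 6(Δ_3 - Δ_2) = -36
Clamped end conditions give two more equations: 2h_0·M_0 + h_0·M_1 = 6(Δ_0 - S'(0)) = 18 and h_3·M_3 + 2h_3·M_4 = 6(S'(4) - Δ_3) = -12.
Hence M_0 = 81/4, M_1 = -45/2, M_2 = 111/4, M_3 = -33/2, M_4 = 9/4.
On [1, 2], S'(t) = b_1 + 2c_1·(t - 1) + 3d_1·(t - 1)² with b_1 = Δ_1 - h_1(2M_1 + M_2)/6 = -33/8, c_1 = M_1/2 = -45/4, d_1 = (M_2 - M_1)/(6h_1) = 67/8. So S'(1) = -33/8.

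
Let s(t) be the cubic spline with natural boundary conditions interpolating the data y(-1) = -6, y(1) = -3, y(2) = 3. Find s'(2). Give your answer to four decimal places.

6.7500

With σ_i denoting the second derivative at x_i, h_i = 2, 1, and Δ_i = (y_(i+1) − y_i)/h_i = 3/2, 6:
  2·σ_0 + 6·σ_1 + 1·σ_2 = 6(Δ_1 - Δ_0) = 27
Natural end conditions: σ_0 = σ_2 = 0.
Solving the tridiagonal system: σ_0 = 0, σ_1 = 9/2, σ_2 = 0.
On [1, 2], s'(t) = b_1 + 2c_1·(t - 1) + 3d_1·(t - 1)² with b_1 = Δ_1 - h_1(2σ_1 + σ_2)/6 = 9/2, c_1 = σ_1/2 = 9/4, d_1 = (σ_2 - σ_1)/(6h_1) = -3/4. So s'(2) = 27/4.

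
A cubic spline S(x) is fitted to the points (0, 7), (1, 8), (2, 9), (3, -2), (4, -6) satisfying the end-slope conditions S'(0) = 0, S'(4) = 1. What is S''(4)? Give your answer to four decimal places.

7.8571

Let σ_i = S''(x_i). Step sizes h_i = 1, 1, 1, 1; slopes of the chords Δ_i = (y_(i+1) - y_i)/h_i = 1, 1, -11, -4.
  1·σ_0 + 4·σ_1 + 1·σ_2 = 6(Δ_1 - Δ_0) = 0
  1·σ_1 + 4·σ_2 + 1·σ_3 = 6(Δ_2 - Δ_1) = -72
  1·σ_2 + 4·σ_3 + 1·σ_4 = 6(Δ_3 - Δ_2) = 42
Clamped end conditions give two more equations: 2h_0·σ_0 + h_0·σ_1 = 6(Δ_0 - S'(0)) = 6 and h_3·σ_3 + 2h_3·σ_4 = 6(S'(4) - Δ_3) = 30.
Solving: σ_0 = 1/7, σ_1 = 40/7, σ_2 = -23, σ_3 = 100/7, σ_4 = 55/7.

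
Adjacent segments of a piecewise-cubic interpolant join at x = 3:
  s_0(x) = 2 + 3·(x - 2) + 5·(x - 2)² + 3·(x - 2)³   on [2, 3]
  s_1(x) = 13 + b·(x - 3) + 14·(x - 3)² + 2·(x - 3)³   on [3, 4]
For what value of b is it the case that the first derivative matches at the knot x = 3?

22

s_0'(x) = 3 + 10·(x - 2) + 9·(x - 2)², so s_0'(3) = 22. On the right, s_1'(3) = b, so b = 22.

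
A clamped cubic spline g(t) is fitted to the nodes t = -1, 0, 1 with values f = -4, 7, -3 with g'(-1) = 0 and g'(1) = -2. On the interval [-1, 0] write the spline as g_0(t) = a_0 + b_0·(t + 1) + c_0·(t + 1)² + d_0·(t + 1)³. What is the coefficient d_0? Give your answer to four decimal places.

Put m_i = g'' at the i-th knot. Here h = (1, 1) and Δ = (11, -10), so the interior equations h_(i-1)·m_(i-1) + 2(h_(i-1)+h_i)·m_i + h_i·m_(i+1) = 6(Δ_i − Δ_(i-1)) read
  1·m_0 + 4·m_1 + 1·m_2 = 6(Δ_1 - Δ_0) = -126
Clamped end conditions give two more equations: 2h_0·m_0 + h_0·m_1 = 6(Δ_0 - g'(-1)) = 66 and h_1·m_1 + 2h_1·m_2 = 6(g'(1) - Δ_1) = 48.
Solving the tridiagonal system: m_0 = 127/2, m_1 = -61, m_2 = 109/2.
On [-1, 0], with g_0(t) = a_0 + b_0·(t + 1) + c_0·(t + 1)² + d_0·(t + 1)³: c_0 = m_0/2 = 127/4, d_0 = (m_1 - m_0)/(6h_0) = -83/4, b_0 = Δ_0 - h_0(2m_0 + m_1)/6 = 0.

-20.7500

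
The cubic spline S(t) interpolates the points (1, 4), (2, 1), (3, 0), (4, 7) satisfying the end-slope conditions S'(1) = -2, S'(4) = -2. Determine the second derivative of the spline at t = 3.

Put m_i = S'' at the i-th knot. Here h = (1, 1, 1) and Δ = (-3, -1, 7), so the interior equations h_(i-1)·m_(i-1) + 2(h_(i-1)+h_i)·m_i + h_i·m_(i+1) = 6(Δ_i − Δ_(i-1)) read
  1·m_0 + 4·m_1 + 1·m_2 = 6(Δ_1 - Δ_0) = 12
  1·m_1 + 4·m_2 + 1·m_3 = 6(Δ_2 - Δ_1) = 48
Clamped end conditions give two more equations: 2h_0·m_0 + h_0·m_1 = 6(Δ_0 - S'(1)) = -6 and h_2·m_2 + 2h_2·m_3 = 6(S'(4) - Δ_2) = -54.
Solving the tridiagonal system: m_0 = -2, m_1 = -2, m_2 = 22, m_3 = -38.

22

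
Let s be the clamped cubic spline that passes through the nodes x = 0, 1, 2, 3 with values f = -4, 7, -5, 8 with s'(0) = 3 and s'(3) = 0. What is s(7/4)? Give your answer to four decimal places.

Let M_i = s''(x_i). Step sizes h_i = 1, 1, 1; slopes of the chords Δ_i = (y_(i+1) - y_i)/h_i = 11, -12, 13.
  1·M_0 + 4·M_1 + 1·M_2 = 6(Δ_1 - Δ_0) = -138
  1·M_1 + 4·M_2 + 1·M_3 = 6(Δ_2 - Δ_1) = 150
Clamped end conditions give two more equations: 2h_0·M_0 + h_0·M_1 = 6(Δ_0 - s'(0)) = 48 and h_2·M_2 + 2h_2·M_3 = 6(s'(3) - Δ_2) = -78.
Solving: M_0 = 288/5, M_1 = -336/5, M_2 = 366/5, M_3 = -378/5.
On [1, 2], s(x) = 7 - 9/5·(x - 1) - 168/5·(x - 1)² + 117/5·(x - 1)³.
With (x - 1) = 3/4: s(7/4) = -1081/320.

-3.3781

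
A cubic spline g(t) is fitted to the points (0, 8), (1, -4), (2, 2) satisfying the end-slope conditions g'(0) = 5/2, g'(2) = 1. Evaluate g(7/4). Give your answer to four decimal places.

0.6699

Write M_i for g''(x_i). With h_i = 1, 1 and divided differences Δ_i = -12, 6, the continuity of g' gives the tridiagonal system
  1·M_0 + 4·M_1 + 1·M_2 = 6(Δ_1 - Δ_0) = 108
Clamped end conditions give two more equations: 2h_0·M_0 + h_0·M_1 = 6(Δ_0 - g'(0)) = -87 and h_1·M_1 + 2h_1·M_2 = 6(g'(2) - Δ_1) = -30.
Solving the tridiagonal system: M_0 = -285/4, M_1 = 111/2, M_2 = -171/4.
On [1, 2], g(t) = -4 - 43/8·(t - 1) + 111/4·(t - 1)² - 131/8·(t - 1)³.
With (t - 1) = 3/4: g(7/4) = 343/512.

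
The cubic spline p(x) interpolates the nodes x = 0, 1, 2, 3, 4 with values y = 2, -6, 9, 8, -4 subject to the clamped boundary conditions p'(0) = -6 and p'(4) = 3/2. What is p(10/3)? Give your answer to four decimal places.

2.7976

Write σ_i for p''(x_i). With h_i = 1, 1, 1, 1 and divided differences Δ_i = -8, 15, -1, -12, the continuity of p' gives the tridiagonal system
  1·σ_0 + 4·σ_1 + 1·σ_2 = 6(Δ_1 - Δ_0) = 138
  1·σ_1 + 4·σ_2 + 1·σ_3 = 6(Δ_2 - Δ_1) = -96
  1·σ_2 + 4·σ_3 + 1·σ_4 = 6(Δ_3 - Δ_2) = -66
Clamped end conditions give two more equations: 2h_0·σ_0 + h_0·σ_1 = 6(Δ_0 - p'(0)) = -12 and h_3·σ_3 + 2h_3·σ_4 = 6(p'(4) - Δ_3) = 81.
Hence σ_0 = -1737/56, σ_1 = 1401/28, σ_2 = -249/8, σ_3 = -603/28, σ_4 = 2871/56.
On [3, 4], p(x) = 8 - 1497/112·(x - 3) - 603/56·(x - 3)² + 1359/112·(x - 3)³.
With (x - 3) = 1/3: p(10/3) = 235/84.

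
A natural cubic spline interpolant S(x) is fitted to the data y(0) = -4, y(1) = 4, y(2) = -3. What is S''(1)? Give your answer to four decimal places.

-22.5000

Write σ_i for S''(x_i). With h_i = 1, 1 and divided differences Δ_i = 8, -7, the continuity of S' gives the tridiagonal system
  1·σ_0 + 4·σ_1 + 1·σ_2 = 6(Δ_1 - Δ_0) = -90
Natural end conditions: σ_0 = σ_2 = 0.
Solving the tridiagonal system: σ_0 = 0, σ_1 = -45/2, σ_2 = 0.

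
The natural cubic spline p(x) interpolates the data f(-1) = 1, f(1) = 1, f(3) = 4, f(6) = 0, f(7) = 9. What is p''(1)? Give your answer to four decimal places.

With M_i denoting the second derivative at x_i, h_i = 2, 2, 3, 1, and Δ_i = (y_(i+1) − y_i)/h_i = 0, 3/2, -4/3, 9:
  2·M_0 + 8·M_1 + 2·M_2 = 6(Δ_1 - Δ_0) = 9
  2·M_1 + 10·M_2 + 3·M_3 = 6(Δ_2 - Δ_1) = -17
  3·M_2 + 8·M_3 + 1·M_4 = 6(Δ_3 - Δ_2) = 62
Natural end conditions: M_0 = M_4 = 0.
Hence M_0 = 0, M_1 = 1283/536, M_2 = -340/67, M_3 = 2587/268, M_4 = 0.

2.3937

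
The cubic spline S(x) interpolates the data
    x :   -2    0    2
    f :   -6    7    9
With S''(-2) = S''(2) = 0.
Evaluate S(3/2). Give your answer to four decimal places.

Put σ_i = S'' at the i-th knot. Here h = (2, 2) and Δ = (13/2, 1), so the interior equations h_(i-1)·σ_(i-1) + 2(h_(i-1)+h_i)·σ_i + h_i·σ_(i+1) = 6(Δ_i − Δ_(i-1)) read
  2·σ_0 + 8·σ_1 + 2·σ_2 = 6(Δ_1 - Δ_0) = -33
Natural end conditions: σ_0 = σ_2 = 0.
Solving: σ_0 = 0, σ_1 = -33/8, σ_2 = 0.
On [0, 2], S(x) = 7 + 15/4·x - 33/16·x² + 11/32·x³.
With x = 3/2: S(3/2) = 2341/256.

9.1445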